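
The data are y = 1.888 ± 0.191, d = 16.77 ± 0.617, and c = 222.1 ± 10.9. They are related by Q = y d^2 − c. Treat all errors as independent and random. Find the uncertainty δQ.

67.3

Let p = y·d^2 = 531.0. δp/p = √((1·δy/y)² + (2·δd/d)²) = √(0.0102 + 0.00541) = 0.125, so δp = 66.4.
Q = p − c: δQ = √(δp² + δc²) = √(4410 + 119) = 67.3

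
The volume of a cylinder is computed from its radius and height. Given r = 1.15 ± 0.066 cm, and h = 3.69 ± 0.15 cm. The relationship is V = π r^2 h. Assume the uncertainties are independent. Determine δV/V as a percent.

12.2%

V is a product of powers, so relative uncertainties combine in quadrature:
  (2·δr/r)² = (2×0.0574)² = 0.0132;  (1·δh/h)² = (1×0.0407)² = 0.00165
δV/V = √(0.0148) = 0.122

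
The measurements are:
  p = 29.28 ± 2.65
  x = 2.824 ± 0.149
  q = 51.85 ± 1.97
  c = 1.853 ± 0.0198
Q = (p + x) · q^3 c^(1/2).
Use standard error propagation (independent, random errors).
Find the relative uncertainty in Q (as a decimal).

0.141

Let u = p + x = 32.10. δu = √(δp² + δx²) = √(7.02 + 0.0222) = 2.65, so δu/u = 0.0827.
Q is then a monomial in u, q, c:
δQ/Q = √((δu/u)² + (3·δq/q)² + (½·δc/c)²) = √(0.00684 + 0.0130 + 2.85e-05) = 0.141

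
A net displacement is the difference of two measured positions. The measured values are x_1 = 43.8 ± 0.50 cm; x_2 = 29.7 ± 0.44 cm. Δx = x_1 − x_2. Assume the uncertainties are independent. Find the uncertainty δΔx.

0.666 cm

Δx is a linear combination, so absolute uncertainties add in quadrature:
  (δx_1)² = 0.250;  (δx_2)² = 0.194
δΔx = √(0.444) = 0.666 cm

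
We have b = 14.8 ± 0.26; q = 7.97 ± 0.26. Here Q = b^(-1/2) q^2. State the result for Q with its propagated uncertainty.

16.5 ± 1.09

Each factor contributes (exponent × relative error)² to (δQ/Q)²:
  (−½·δb/b)² = (-0.5×0.0176)² = 7.72e-05;  (2·δq/q)² = (2×0.0326)² = 0.00426
δQ/Q = √(0.00433) = 0.0658
Q = 16.5, so δQ = 0.0658 × 16.5 = 1.09.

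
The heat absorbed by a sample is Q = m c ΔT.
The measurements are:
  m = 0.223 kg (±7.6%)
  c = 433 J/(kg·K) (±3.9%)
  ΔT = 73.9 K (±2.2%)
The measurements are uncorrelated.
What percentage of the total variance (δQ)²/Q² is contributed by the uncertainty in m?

(δQ/Q)² = (1·δm/m)² + (1·δc/c)² + (1·δΔT/ΔT)²
  m term: (1×0.0760)² = 0.00578
  c term: (1×0.0390)² = 0.00152
  ΔT term: (1×0.0220)² = 0.000484
Total = 0.00778. Share from m = 0.00578/0.00778 = 0.742.

74.2%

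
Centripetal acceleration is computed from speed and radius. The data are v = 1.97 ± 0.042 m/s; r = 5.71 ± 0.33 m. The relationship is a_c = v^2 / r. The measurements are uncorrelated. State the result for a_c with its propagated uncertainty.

Each factor contributes (exponent × relative error)² to (δa_c/a_c)²:
  (2·δv/v)² = (2×0.0213)² = 0.00182;  (-1·δr/r)² = (-1×0.0578)² = 0.00334
δa_c/a_c = √(0.00516) = 0.0718
a_c = 0.680 m/s^2, so δa_c = 0.0718 × 0.680 = 0.0488 m/s^2.

0.680 ± 0.0488 m/s^2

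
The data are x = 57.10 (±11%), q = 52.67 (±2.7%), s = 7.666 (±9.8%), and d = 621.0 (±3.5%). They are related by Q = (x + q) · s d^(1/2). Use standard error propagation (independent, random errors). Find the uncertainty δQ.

Let u = x + q = 109.8. δu = √(δx² + δq²) = √(39.5 + 2.02) = 6.44, so δu/u = 0.0587.
Q is then a monomial in u, s, d:
δQ/Q = √((δu/u)² + (1·δs/s)² + (½·δd/d)²) = √(0.00344 + 0.00960 + 0.000306) = 0.116
Q = 20970, so δQ = 0.116 × 20970 = 2420.

2420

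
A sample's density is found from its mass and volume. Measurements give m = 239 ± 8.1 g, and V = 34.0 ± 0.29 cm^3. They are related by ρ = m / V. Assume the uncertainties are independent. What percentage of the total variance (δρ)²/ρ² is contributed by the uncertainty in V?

5.96%

(δρ/ρ)² = (1·δm/m)² + (-1·δV/V)²
  m term: (1×0.0339)² = 0.00115
  V term: (-1×0.00853)² = 7.28e-05
Total = 0.00122. Share from V = 7.28e-05/0.00122 = 0.0596.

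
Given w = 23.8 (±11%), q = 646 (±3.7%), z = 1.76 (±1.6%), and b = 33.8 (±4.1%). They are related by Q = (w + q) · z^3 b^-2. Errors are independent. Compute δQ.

0.325

Let u = w + q = 670. δu = √(δw² + δq²) = √(6.85 + 571) = 24.0, so δu/u = 0.0359.
Q is then a monomial in u, z, b:
δQ/Q = √((δu/u)² + (3·δz/z)² + (-2·δb/b)²) = √(0.00129 + 0.00230 + 0.00672) = 0.102
Q = 3.20, so δQ = 0.102 × 3.20 = 0.325.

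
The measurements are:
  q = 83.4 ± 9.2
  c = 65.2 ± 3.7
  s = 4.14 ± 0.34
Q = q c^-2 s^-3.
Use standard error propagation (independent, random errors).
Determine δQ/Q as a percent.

29.3%

Products/powers → add relative errors in quadrature, weighted by exponent:
  (1·δq/q)² = (1×0.110)² = 0.0122;  (-2·δc/c)² = (-2×0.0567)² = 0.0129;  (-3·δs/s)² = (-3×0.0821)² = 0.0607
δQ/Q = √(0.0858) = 0.293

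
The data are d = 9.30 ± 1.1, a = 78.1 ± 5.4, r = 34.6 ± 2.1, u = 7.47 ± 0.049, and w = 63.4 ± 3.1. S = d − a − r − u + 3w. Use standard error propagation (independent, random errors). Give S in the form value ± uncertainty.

79.3 ± 11.0

For a sum/difference, combine absolute errors in quadrature:
  (δd)² = 1.21;  (δa)² = 29.2;  (δr)² = 4.41;  (δu)² = 0.00240;  (3·δw)² = 86.5
δS = √(121) = 11.0
S = 79.3.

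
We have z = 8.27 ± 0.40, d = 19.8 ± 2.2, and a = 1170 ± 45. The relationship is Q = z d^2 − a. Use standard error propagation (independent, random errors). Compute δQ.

739

Let p = z·d^2 = 3240. δp/p = √((1·δz/z)² + (2·δd/d)²) = √(0.00234 + 0.0494) = 0.227, so δp = 737.
Q = p − a: δQ = √(δp² + δa²) = √(5.44e+05 + 2020) = 739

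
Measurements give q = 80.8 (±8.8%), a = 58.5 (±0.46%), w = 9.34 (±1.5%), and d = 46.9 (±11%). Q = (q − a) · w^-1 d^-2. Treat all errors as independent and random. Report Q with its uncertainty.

0.00109 ± 0.000421

Let u = q − a = 22.3. δu = √(δq² + δa²) = √(50.6 + 0.0724) = 7.12, so δu/u = 0.319.
Q is then a monomial in u, w, d:
δQ/Q = √((δu/u)² + (-1·δw/w)² + (-2·δd/d)²) = √(0.102 + 0.000225 + 0.0484) = 0.388
Q = 0.00109, so δQ = 0.388 × 0.00109 = 0.000421.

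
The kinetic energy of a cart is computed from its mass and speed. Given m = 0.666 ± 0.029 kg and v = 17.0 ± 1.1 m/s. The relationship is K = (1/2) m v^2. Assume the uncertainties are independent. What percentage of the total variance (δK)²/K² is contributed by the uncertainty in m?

10.2%

(δK/K)² = (1·δm/m)² + (2·δv/v)²
  m term: (1×0.0435)² = 0.00190
  v term: (2×0.0647)² = 0.0167
Total = 0.0186. Share from m = 0.00190/0.0186 = 0.102.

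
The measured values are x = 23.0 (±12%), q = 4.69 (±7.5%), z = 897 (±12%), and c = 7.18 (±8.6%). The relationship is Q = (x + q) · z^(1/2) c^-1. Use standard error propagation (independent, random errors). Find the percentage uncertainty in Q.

14.5%

Let u = x + q = 27.7. δu = √(δx² + δq²) = √(7.62 + 0.124) = 2.78, so δu/u = 0.100.
Q is then a monomial in u, z, c:
δQ/Q = √((δu/u)² + (½·δz/z)² + (-1·δc/c)²) = √(0.0101 + 0.00360 + 0.00740) = 0.145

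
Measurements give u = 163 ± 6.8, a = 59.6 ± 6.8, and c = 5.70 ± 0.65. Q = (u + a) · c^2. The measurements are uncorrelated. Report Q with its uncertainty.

Let w = u + a = 223. δw = √(δu² + δa²) = √(46.2 + 46.2) = 9.62, so δw/w = 0.0432.
Q is then a monomial in w, c:
δQ/Q = √((δw/w)² + (2·δc/c)²) = √(0.00187 + 0.0520) = 0.232
Q = 7230, so δQ = 0.232 × 7230 = 1680.

7230 ± 1680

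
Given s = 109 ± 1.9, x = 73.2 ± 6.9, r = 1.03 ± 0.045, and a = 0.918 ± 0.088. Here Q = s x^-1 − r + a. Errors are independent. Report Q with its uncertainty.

1.38 ± 0.174

Let p = s·x^-1 = 1.49. δp/p = √((1·δs/s)² + (-1·δx/x)²) = √(0.000304 + 0.00889) = 0.0959, so δp = 0.143.
Q = p − r + a: δQ = √(δp² + δr² + δa²) = √(0.0204 + 0.00202 + 0.00774) = 0.174
Q = 1.38.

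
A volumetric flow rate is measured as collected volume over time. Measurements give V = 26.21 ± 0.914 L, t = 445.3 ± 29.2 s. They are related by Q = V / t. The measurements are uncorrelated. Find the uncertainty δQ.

Since Q is a product/quotient, work with relative uncertainties:
  (1·δV/V)² = (1×0.0349)² = 0.00122;  (-1·δt/t)² = (-1×0.0656)² = 0.00430
δQ/Q = √(0.00552) = 0.0743
Q = 0.05886 L/s, so δQ = 0.0743 × 0.05886 = 0.00437 L/s.

0.00437 L/s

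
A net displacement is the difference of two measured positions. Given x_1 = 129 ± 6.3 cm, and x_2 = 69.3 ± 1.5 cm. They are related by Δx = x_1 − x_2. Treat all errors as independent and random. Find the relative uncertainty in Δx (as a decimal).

Sums and differences: (δΔx)² = Σ (cᵢ δxᵢ)².
  (δx_1)² = 39.7;  (δx_2)² = 2.25
δΔx = √(41.9) = 6.48 cm
Δx = 59.7 cm, so δΔx/Δx = 6.48/59.7 = 0.108.

0.108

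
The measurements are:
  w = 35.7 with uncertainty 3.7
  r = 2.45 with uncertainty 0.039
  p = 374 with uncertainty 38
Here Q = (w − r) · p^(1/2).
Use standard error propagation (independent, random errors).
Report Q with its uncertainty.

643 ± 78.7

Let u = w − r = 33.2. δu = √(δw² + δr²) = √(13.7 + 0.00152) = 3.70, so δu/u = 0.111.
Q is then a monomial in u, p:
δQ/Q = √((δu/u)² + (½·δp/p)²) = √(0.0124 + 0.00258) = 0.122
Q = 643, so δQ = 0.122 × 643 = 78.7.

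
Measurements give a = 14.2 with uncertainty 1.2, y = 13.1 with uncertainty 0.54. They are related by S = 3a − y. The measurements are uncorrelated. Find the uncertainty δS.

3.64

For a sum/difference, combine absolute errors in quadrature:
  (3·δa)² = 13.0;  (δy)² = 0.292
δS = √(13.3) = 3.64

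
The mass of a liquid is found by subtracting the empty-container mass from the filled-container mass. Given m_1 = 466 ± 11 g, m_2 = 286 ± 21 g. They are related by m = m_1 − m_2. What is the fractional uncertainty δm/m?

0.132

Sums and differences: (δm)² = Σ (cᵢ δxᵢ)².
  (δm_1)² = 121;  (δm_2)² = 441
δm = √(562) = 23.7 g
m = 180 g, so δm/m = 23.7/180 = 0.132.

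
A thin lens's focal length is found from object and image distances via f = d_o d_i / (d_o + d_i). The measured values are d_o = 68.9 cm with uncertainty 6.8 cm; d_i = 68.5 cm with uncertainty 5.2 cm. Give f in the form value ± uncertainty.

34.3 ± 2.14 cm

∂f/∂d_o = (d_i/(d_o+d_i))² = 0.249;  ∂f/∂d_i = (d_o/(d_o+d_i))² = 0.251
δf = √((∂f/∂d_o · δd_o)² + (∂f/∂d_i · δd_i)²) = √(2.86 + 1.71) = 2.14 cm
f = 34.3 cm.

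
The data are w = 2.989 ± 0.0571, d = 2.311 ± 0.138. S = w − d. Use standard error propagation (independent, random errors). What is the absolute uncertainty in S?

0.149

For a sum/difference, combine absolute errors in quadrature:
  (δw)² = 0.00326;  (δd)² = 0.0190
δS = √(0.0223) = 0.149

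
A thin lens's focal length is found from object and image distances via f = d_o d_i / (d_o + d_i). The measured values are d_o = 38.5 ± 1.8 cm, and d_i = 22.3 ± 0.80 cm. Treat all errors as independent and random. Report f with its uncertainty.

∂f/∂d_o = (d_i/(d_o+d_i))² = 0.135;  ∂f/∂d_i = (d_o/(d_o+d_i))² = 0.401
δf = √((∂f/∂d_o · δd_o)² + (∂f/∂d_i · δd_i)²) = √(0.0586 + 0.103) = 0.402 cm
f = 14.1 cm.

14.1 ± 0.402 cm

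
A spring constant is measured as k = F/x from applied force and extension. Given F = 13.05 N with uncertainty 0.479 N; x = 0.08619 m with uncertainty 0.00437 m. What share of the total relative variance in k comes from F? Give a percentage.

34.4%

(δk/k)² = (1·δF/F)² + (-1·δx/x)²
  F term: (1×0.0367)² = 0.00135
  x term: (-1×0.0507)² = 0.00257
Total = 0.00392. Share from F = 0.00135/0.00392 = 0.344.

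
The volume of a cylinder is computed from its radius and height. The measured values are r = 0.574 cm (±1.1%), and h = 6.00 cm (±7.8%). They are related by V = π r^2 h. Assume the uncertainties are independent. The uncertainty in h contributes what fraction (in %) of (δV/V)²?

92.6%

(δV/V)² = (2·δr/r)² + (1·δh/h)²
  r term: (2×0.0110)² = 0.000484
  h term: (1×0.0780)² = 0.00608
Total = 0.00657. Share from h = 0.00608/0.00657 = 0.926.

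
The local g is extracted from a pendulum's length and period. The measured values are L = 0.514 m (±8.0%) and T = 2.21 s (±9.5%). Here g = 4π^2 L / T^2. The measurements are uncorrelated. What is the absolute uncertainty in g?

0.857 m/s^2

Since g is a product/quotient, work with relative uncertainties:
  (1·δL/L)² = (1×0.0800)² = 0.00640;  (-2·δT/T)² = (-2×0.0950)² = 0.0361
δg/g = √(0.0425) = 0.206
g = 4.15 m/s^2, so δg = 0.206 × 4.15 = 0.857 m/s^2.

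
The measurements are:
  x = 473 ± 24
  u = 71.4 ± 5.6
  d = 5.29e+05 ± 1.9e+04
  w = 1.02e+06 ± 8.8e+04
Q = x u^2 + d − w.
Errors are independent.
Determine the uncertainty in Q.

Let p = x·u^2 = 2.41e+06. δp/p = √((1·δx/x)² + (2·δu/u)²) = √(0.00257 + 0.0246) = 0.165, so δp = 3.98e+05.
Q = p + d − w: δQ = √(δp² + δd² + δw²) = √(1.58e+11 + 3.61e+08 + 7.74e+09) = 4.08e+05

4.08e+05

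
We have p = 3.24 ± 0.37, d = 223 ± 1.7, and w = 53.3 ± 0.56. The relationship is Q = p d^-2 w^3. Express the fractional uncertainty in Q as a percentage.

11.9%

Q is a product of powers, so relative uncertainties combine in quadrature:
  (1·δp/p)² = (1×0.114)² = 0.0130;  (-2·δd/d)² = (-2×0.00762)² = 0.000232;  (3·δw/w)² = (3×0.0105)² = 0.000993
δQ/Q = √(0.0143) = 0.119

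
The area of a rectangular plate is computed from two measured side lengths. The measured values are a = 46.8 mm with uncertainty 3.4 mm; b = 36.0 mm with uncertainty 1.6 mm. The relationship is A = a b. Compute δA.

A is a product of powers, so relative uncertainties combine in quadrature:
  (1·δa/a)² = (1×0.0726)² = 0.00528;  (1·δb/b)² = (1×0.0444)² = 0.00198
δA/A = √(0.00725) = 0.0852
A = 1680 mm^2, so δA = 0.0852 × 1680 = 143 mm^2.

143 mm^2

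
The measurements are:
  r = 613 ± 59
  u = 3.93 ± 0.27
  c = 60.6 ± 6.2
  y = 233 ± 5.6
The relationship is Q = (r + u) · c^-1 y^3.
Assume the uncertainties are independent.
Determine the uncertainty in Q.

Let w = r + u = 617. δw = √(δr² + δu²) = √(3480 + 0.0729) = 59.0, so δw/w = 0.0956.
Q is then a monomial in w, c, y:
δQ/Q = √((δw/w)² + (-1·δc/c)² + (3·δy/y)²) = √(0.00915 + 0.0105 + 0.00520) = 0.158
Q = 1.29e+08, so δQ = 0.158 × 1.29e+08 = 2.03e+07.

2.03e+07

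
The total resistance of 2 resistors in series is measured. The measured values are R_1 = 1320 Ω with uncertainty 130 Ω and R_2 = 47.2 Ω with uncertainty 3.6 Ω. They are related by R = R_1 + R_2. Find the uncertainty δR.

130 Ω

Each term contributes (cᵢ δxᵢ)² to (δR)²:
  (δR_1)² = 16900;  (δR_2)² = 13.0
δR = √(16900) = 130 Ω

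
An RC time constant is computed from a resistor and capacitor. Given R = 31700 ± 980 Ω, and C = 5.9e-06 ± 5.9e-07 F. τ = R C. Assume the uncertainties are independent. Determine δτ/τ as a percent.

Products/powers → add relative errors in quadrature, weighted by exponent:
  (1·δR/R)² = (1×0.0309)² = 0.000956;  (1·δC/C)² = (1×0.100)² = 0.0100
δτ/τ = √(0.0110) = 0.105

10.5%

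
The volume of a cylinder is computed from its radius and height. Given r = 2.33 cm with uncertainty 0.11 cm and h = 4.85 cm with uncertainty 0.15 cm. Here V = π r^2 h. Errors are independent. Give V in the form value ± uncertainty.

82.7 ± 8.22 cm^3

V is a product of powers, so relative uncertainties combine in quadrature:
  (2·δr/r)² = (2×0.0472)² = 0.00892;  (1·δh/h)² = (1×0.0309)² = 0.000957
δV/V = √(0.00987) = 0.0994
V = 82.7 cm^3, so δV = 0.0994 × 82.7 = 8.22 cm^3.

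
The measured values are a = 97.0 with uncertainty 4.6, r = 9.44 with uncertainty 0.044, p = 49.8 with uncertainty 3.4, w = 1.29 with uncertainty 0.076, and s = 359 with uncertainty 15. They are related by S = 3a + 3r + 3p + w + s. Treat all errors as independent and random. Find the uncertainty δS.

22.8

Each term contributes (cᵢ δxᵢ)² to (δS)²:
  (3·δa)² = 190;  (3·δr)² = 0.0174;  (3·δp)² = 104;  (δw)² = 0.00578;  (δs)² = 225
δS = √(520) = 22.8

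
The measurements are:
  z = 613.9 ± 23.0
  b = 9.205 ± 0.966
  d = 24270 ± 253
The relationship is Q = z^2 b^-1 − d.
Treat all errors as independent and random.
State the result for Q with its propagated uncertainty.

Let p = z^2·b^-1 = 40940. δp/p = √((2·δz/z)² + (-1·δb/b)²) = √(0.00561 + 0.0110) = 0.129, so δp = 5280.
Q = p − d: δQ = √(δp² + δd²) = √(2.79e+07 + 64000) = 5290
Q = 16670.

16670 ± 5290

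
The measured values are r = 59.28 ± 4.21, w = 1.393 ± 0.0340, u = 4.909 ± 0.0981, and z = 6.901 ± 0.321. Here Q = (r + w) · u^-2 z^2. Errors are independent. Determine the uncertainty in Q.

14.7

Let h = r + w = 60.67. δh = √(δr² + δw²) = √(17.7 + 0.00116) = 4.21, so δh/h = 0.0694.
Q is then a monomial in h, u, z:
δQ/Q = √((δh/h)² + (-2·δu/u)² + (2·δz/z)²) = √(0.00482 + 0.00160 + 0.00865) = 0.123
Q = 119.9, so δQ = 0.123 × 119.9 = 14.7.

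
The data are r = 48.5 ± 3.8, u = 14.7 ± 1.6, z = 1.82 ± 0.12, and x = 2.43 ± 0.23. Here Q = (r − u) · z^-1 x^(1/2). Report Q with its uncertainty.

28.9 ± 4.24

Let w = r − u = 33.8. δw = √(δr² + δu²) = √(14.4 + 2.56) = 4.12, so δw/w = 0.122.
Q is then a monomial in w, z, x:
δQ/Q = √((δw/w)² + (-1·δz/z)² + (½·δx/x)²) = √(0.0149 + 0.00435 + 0.00224) = 0.147
Q = 28.9, so δQ = 0.147 × 28.9 = 4.24.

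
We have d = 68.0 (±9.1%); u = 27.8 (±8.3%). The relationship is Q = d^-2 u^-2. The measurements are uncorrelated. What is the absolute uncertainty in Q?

6.89e-08

Relative error in a monomial: (δQ/Q)² = Σ (nᵢ · δxᵢ/xᵢ)².
  (-2·δd/d)² = (-2×0.0910)² = 0.0331;  (-2·δu/u)² = (-2×0.0830)² = 0.0276
δQ/Q = √(0.0607) = 0.246
Q = 2.8e-07, so δQ = 0.246 × 2.8e-07 = 6.89e-08.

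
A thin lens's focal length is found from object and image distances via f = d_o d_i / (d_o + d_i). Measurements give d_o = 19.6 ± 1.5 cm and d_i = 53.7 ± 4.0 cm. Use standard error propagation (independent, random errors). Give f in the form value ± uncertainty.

∂f/∂d_o = (d_i/(d_o+d_i))² = 0.537;  ∂f/∂d_i = (d_o/(d_o+d_i))² = 0.0715
δf = √((∂f/∂d_o · δd_o)² + (∂f/∂d_i · δd_i)²) = √(0.648 + 0.0818) = 0.854 cm
f = 14.4 cm.

14.4 ± 0.854 cm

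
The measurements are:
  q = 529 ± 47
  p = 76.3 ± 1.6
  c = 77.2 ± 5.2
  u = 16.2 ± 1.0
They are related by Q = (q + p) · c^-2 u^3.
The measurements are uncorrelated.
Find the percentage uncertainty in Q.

24.2%

Let w = q + p = 605. δw = √(δq² + δp²) = √(2210 + 2.56) = 47.0, so δw/w = 0.0777.
Q is then a monomial in w, c, u:
δQ/Q = √((δw/w)² + (-2·δc/c)² + (3·δu/u)²) = √(0.00604 + 0.0181 + 0.0343) = 0.242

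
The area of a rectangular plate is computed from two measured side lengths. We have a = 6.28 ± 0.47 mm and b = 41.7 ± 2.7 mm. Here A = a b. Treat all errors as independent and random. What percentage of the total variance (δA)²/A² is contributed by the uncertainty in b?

42.8%

(δA/A)² = (1·δa/a)² + (1·δb/b)²
  a term: (1×0.0748)² = 0.00560
  b term: (1×0.0647)² = 0.00419
Total = 0.00979. Share from b = 0.00419/0.00979 = 0.428.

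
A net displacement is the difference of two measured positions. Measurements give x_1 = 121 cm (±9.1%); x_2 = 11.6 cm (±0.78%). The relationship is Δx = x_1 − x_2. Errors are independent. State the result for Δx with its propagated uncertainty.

Δx is a linear combination, so absolute uncertainties add in quadrature:
  (δx_1)² = 121;  (δx_2)² = 0.00819
δΔx = √(121) = 11.0 cm
Δx = 109 cm.

109 ± 11.0 cm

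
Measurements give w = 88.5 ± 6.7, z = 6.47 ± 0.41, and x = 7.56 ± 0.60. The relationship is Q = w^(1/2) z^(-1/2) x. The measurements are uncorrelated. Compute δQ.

2.61

Relative error in a monomial: (δQ/Q)² = Σ (nᵢ · δxᵢ/xᵢ)².
  (½·δw/w)² = (0.5×0.0757)² = 0.00143;  (−½·δz/z)² = (-0.5×0.0634)² = 0.00100;  (1·δx/x)² = (1×0.0794)² = 0.00630
δQ/Q = √(0.00874) = 0.0935
Q = 28.0, so δQ = 0.0935 × 28.0 = 2.61.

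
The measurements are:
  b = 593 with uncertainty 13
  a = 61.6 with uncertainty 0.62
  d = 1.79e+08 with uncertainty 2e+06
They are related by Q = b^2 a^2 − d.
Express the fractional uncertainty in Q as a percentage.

Let p = b^2·a^2 = 1.33e+09. δp/p = √((2·δb/b)² + (2·δa/a)²) = √(0.00192 + 0.000405) = 0.0482, so δp = 6.44e+07.
Q = p − d: δQ = √(δp² + δd²) = √(4.14e+15 + 4e+12) = 6.44e+07
Q = 1.16e+09, so δQ/Q = 6.44e+07/1.16e+09 = 0.0557.

5.57%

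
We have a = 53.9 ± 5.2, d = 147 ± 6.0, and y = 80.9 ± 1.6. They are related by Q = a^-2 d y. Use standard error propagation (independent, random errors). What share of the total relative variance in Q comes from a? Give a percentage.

(δQ/Q)² = (-2·δa/a)² + (1·δd/d)² + (1·δy/y)²
  a term: (-2×0.0965)² = 0.0372
  d term: (1×0.0408)² = 0.00167
  y term: (1×0.0198)² = 0.000391
Total = 0.0393. Share from a = 0.0372/0.0393 = 0.948.

94.8%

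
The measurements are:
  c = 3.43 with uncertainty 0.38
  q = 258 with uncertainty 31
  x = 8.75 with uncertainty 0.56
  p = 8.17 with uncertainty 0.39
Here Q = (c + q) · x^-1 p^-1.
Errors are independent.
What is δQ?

0.523

Let u = c + q = 261. δu = √(δc² + δq²) = √(0.144 + 961) = 31.0, so δu/u = 0.119.
Q is then a monomial in u, x, p:
δQ/Q = √((δu/u)² + (-1·δx/x)² + (-1·δp/p)²) = √(0.0141 + 0.00410 + 0.00228) = 0.143
Q = 3.66, so δQ = 0.143 × 3.66 = 0.523.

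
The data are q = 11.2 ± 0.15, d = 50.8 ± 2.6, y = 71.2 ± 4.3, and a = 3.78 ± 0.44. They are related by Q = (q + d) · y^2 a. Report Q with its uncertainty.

Let u = q + d = 62.0. δu = √(δq² + δd²) = √(0.0225 + 6.76) = 2.60, so δu/u = 0.0420.
Q is then a monomial in u, y, a:
δQ/Q = √((δu/u)² + (2·δy/y)² + (1·δa/a)²) = √(0.00176 + 0.0146 + 0.0135) = 0.173
Q = 1.19e+06, so δQ = 0.173 × 1.19e+06 = 2.05e+05.

(1.19 ± 0.205) × 10^6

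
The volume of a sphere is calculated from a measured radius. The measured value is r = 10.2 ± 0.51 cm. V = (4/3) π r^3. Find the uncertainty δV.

667 cm^3

V ∝ r^3, so δV/V = |3| · δr/r = 3 × 0.0500 = 0.150.
V = 4450 cm^3, so δV = 0.150 × 4450 = 667 cm^3.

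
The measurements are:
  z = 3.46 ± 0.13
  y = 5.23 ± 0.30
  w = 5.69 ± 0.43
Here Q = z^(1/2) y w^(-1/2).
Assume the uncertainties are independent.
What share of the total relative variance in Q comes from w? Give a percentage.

(δQ/Q)² = (½·δz/z)² + (1·δy/y)² + (−½·δw/w)²
  z term: (0.5×0.0376)² = 0.000353
  y term: (1×0.0574)² = 0.00329
  w term: (-0.5×0.0756)² = 0.00143
Total = 0.00507. Share from w = 0.00143/0.00507 = 0.282.

28.2%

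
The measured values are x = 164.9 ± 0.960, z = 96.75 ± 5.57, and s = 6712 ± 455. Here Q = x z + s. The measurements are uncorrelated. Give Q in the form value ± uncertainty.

22670 ± 1030

Let p = x·z = 15950. δp/p = √((1·δx/x)² + (1·δz/z)²) = √(3.39e-05 + 0.00331) = 0.0579, so δp = 923.
Q = p + s: δQ = √(δp² + δs²) = √(8.52e+05 + 2.07e+05) = 1030
Q = 22670.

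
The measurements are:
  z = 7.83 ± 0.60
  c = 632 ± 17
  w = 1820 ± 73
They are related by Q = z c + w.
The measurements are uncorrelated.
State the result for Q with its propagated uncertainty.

6770 ± 408

Let p = z·c = 4950. δp/p = √((1·δz/z)² + (1·δc/c)²) = √(0.00587 + 0.000724) = 0.0812, so δp = 402.
Q = p + w: δQ = √(δp² + δw²) = √(1.62e+05 + 5330) = 408
Q = 6770.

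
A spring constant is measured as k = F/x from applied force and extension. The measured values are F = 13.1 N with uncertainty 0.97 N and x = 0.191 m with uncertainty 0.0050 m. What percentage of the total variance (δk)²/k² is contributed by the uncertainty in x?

11.1%

(δk/k)² = (1·δF/F)² + (-1·δx/x)²
  F term: (1×0.0740)² = 0.00548
  x term: (-1×0.0262)² = 0.000685
Total = 0.00617. Share from x = 0.000685/0.00617 = 0.111.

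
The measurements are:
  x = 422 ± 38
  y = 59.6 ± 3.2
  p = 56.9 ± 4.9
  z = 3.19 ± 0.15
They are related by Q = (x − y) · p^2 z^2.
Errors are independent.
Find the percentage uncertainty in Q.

22.3%

Let u = x − y = 362. δu = √(δx² + δy²) = √(1440 + 10.2) = 38.1, so δu/u = 0.105.
Q is then a monomial in u, p, z:
δQ/Q = √((δu/u)² + (2·δp/p)² + (2·δz/z)²) = √(0.0111 + 0.0297 + 0.00884) = 0.223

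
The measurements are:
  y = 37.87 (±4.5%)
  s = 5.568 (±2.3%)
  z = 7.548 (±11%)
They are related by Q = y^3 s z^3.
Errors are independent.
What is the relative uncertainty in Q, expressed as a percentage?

35.7%

For a monomial Q ∝ y^3, s, z^3, fractional errors add in quadrature:
  (3·δy/y)² = (3×0.0450)² = 0.0182;  (1·δs/s)² = (1×0.0230)² = 0.000529;  (3·δz/z)² = (3×0.110)² = 0.109
δQ/Q = √(0.128) = 0.357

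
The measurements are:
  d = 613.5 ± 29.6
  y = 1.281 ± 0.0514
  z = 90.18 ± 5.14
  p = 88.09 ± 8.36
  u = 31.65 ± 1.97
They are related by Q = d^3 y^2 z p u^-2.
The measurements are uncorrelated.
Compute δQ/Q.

Each factor contributes (exponent × relative error)² to (δQ/Q)²:
  (3·δd/d)² = (3×0.0482)² = 0.0210;  (2·δy/y)² = (2×0.0401)² = 0.00644;  (1·δz/z)² = (1×0.0570)² = 0.00325;  (1·δp/p)² = (1×0.0949)² = 0.00901;  (-2·δu/u)² = (-2×0.0622)² = 0.0155
δQ/Q = √(0.0551) = 0.235

0.235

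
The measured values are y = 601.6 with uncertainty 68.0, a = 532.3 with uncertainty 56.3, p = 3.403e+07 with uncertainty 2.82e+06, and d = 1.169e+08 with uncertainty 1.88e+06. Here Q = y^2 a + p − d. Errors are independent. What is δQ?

4.82e+07

Let w = y^2·a = 1.927e+08. δw/w = √((2·δy/y)² + (1·δa/a)²) = √(0.0511 + 0.0112) = 0.250, so δw = 4.81e+07.
Q = w + p − d: δQ = √(δw² + δp² + δd²) = √(2.31e+15 + 7.95e+12 + 3.53e+12) = 4.82e+07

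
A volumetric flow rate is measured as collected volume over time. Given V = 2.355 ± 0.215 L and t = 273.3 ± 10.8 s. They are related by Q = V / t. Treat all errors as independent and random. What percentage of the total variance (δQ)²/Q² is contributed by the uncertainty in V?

84.2%

(δQ/Q)² = (1·δV/V)² + (-1·δt/t)²
  V term: (1×0.0913)² = 0.00833
  t term: (-1×0.0395)² = 0.00156
Total = 0.00990. Share from V = 0.00833/0.00990 = 0.842.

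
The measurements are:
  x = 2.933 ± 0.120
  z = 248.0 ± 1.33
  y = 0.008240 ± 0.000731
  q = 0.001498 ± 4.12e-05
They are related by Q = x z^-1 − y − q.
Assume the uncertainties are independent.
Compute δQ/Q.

0.421

Let p = x·z^-1 = 0.01183. δp/p = √((1·δx/x)² + (-1·δz/z)²) = √(0.00167 + 2.88e-05) = 0.0413, so δp = 0.000488.
Q = p − y − q: δQ = √(δp² + δy² + δq²) = √(2.38e-07 + 5.34e-07 + 1.7e-09) = 0.000880
Q = 0.002089, so δQ/Q = 0.000880/0.002089 = 0.421.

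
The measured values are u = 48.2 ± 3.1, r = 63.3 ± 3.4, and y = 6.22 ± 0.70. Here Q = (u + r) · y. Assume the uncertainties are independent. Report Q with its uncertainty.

694 ± 83.1

Let w = u + r = 112. δw = √(δu² + δr²) = √(9.61 + 11.6) = 4.60, so δw/w = 0.0413.
Q is then a monomial in w, y:
δQ/Q = √((δw/w)² + (1·δy/y)²) = √(0.00170 + 0.0127) = 0.120
Q = 694, so δQ = 0.120 × 694 = 83.1.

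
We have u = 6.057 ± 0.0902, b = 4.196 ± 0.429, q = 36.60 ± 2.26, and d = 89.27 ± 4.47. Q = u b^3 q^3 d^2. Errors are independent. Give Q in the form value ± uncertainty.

Since Q is a product/quotient, work with relative uncertainties:
  (1·δu/u)² = (1×0.0149)² = 0.000222;  (3·δb/b)² = (3×0.102)² = 0.0941;  (3·δq/q)² = (3×0.0617)² = 0.0343;  (2·δd/d)² = (2×0.0501)² = 0.0100
δQ/Q = √(0.139) = 0.372
Q = 1.748e+11, so δQ = 0.372 × 1.748e+11 = 6.51e+10.

(1.748 ± 0.651) × 10^11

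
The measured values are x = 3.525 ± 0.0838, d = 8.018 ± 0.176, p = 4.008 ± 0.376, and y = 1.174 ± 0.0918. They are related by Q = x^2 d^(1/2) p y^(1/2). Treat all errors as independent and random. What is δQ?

17.2

Q is a product of powers, so relative uncertainties combine in quadrature:
  (2·δx/x)² = (2×0.0238)² = 0.00226;  (½·δd/d)² = (0.5×0.0220)² = 0.000120;  (1·δp/p)² = (1×0.0938)² = 0.00880;  (½·δy/y)² = (0.5×0.0782)² = 0.00153
δQ/Q = √(0.0127) = 0.113
Q = 152.8, so δQ = 0.113 × 152.8 = 17.2.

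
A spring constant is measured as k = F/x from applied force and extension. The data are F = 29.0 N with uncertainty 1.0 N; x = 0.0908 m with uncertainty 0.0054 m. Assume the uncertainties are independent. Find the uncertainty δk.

Products/powers → add relative errors in quadrature, weighted by exponent:
  (1·δF/F)² = (1×0.0345)² = 0.00119;  (-1·δx/x)² = (-1×0.0595)² = 0.00354
δk/k = √(0.00473) = 0.0687
k = 319 N/m, so δk = 0.0687 × 319 = 22.0 N/m.

22.0 N/m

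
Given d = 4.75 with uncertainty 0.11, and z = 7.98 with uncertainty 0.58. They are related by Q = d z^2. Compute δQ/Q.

0.147

Q is a product of powers, so relative uncertainties combine in quadrature:
  (1·δd/d)² = (1×0.0232)² = 0.000536;  (2·δz/z)² = (2×0.0727)² = 0.0211
δQ/Q = √(0.0217) = 0.147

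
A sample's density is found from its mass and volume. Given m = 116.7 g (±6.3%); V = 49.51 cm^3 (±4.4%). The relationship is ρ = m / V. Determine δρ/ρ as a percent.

Relative error in a monomial: (δρ/ρ)² = Σ (nᵢ · δxᵢ/xᵢ)².
  (1·δm/m)² = (1×0.0630)² = 0.00397;  (-1·δV/V)² = (-1×0.0440)² = 0.00194
δρ/ρ = √(0.00591) = 0.0768

7.68%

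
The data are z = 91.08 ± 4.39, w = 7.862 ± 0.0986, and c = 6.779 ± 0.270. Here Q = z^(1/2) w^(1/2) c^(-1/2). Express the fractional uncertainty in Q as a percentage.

For a monomial Q ∝ z^(1/2), w^(1/2), c^(-1/2), fractional errors add in quadrature:
  (½·δz/z)² = (0.5×0.0482)² = 0.000581;  (½·δw/w)² = (0.5×0.0125)² = 3.93e-05;  (−½·δc/c)² = (-0.5×0.0398)² = 0.000397
δQ/Q = √(0.00102) = 0.0319

3.19%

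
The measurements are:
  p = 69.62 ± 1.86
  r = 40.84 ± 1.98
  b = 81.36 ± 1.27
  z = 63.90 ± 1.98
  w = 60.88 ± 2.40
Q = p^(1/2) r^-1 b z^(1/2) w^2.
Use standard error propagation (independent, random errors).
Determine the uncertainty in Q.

Products/powers → add relative errors in quadrature, weighted by exponent:
  (½·δp/p)² = (0.5×0.0267)² = 0.000178;  (-1·δr/r)² = (-1×0.0485)² = 0.00235;  (1·δb/b)² = (1×0.0156)² = 0.000244;  (½·δz/z)² = (0.5×0.0310)² = 0.000240;  (2·δw/w)² = (2×0.0394)² = 0.00622
δQ/Q = √(0.00923) = 0.0961
Q = 492500, so δQ = 0.0961 × 492500 = 47300.

47300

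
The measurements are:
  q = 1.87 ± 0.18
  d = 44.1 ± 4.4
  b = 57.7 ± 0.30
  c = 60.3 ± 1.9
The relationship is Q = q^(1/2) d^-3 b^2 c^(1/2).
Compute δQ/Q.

Since Q is a product/quotient, work with relative uncertainties:
  (½·δq/q)² = (0.5×0.0963)² = 0.00232;  (-3·δd/d)² = (-3×0.0998)² = 0.0896;  (2·δb/b)² = (2×0.00520)² = 0.000108;  (½·δc/c)² = (0.5×0.0315)² = 0.000248
δQ/Q = √(0.0923) = 0.304

0.304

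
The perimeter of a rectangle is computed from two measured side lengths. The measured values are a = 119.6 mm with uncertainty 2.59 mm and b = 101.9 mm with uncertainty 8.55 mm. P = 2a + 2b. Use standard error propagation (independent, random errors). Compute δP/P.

For a sum/difference, combine absolute errors in quadrature:
  (2·δa)² = 26.8;  (2·δb)² = 292
δP = √(319) = 17.9 mm
P = 443.0 mm, so δP/P = 17.9/443.0 = 0.0403.

0.0403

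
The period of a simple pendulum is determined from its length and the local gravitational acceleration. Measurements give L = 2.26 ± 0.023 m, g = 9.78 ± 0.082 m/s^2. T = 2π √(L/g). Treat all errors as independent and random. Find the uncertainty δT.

0.0199 s

Each factor contributes (exponent × relative error)² to (δT/T)²:
  (½·δL/L)² = (0.5×0.0102)² = 2.59e-05;  (−½·δg/g)² = (-0.5×0.00838)² = 1.76e-05
δT/T = √(4.35e-05) = 0.00659
T = 3.02 s, so δT = 0.00659 × 3.02 = 0.0199 s.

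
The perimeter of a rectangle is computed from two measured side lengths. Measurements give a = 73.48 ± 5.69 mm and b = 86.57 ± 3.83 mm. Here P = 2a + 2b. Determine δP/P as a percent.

4.29%

Sums and differences: (δP)² = Σ (cᵢ δxᵢ)².
  (2·δa)² = 130;  (2·δb)² = 58.7
δP = √(188) = 13.7 mm
P = 320.1 mm, so δP/P = 13.7/320.1 = 0.0429.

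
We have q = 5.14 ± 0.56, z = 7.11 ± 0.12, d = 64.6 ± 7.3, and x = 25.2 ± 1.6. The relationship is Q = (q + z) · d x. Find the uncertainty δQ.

Let u = q + z = 12.2. δu = √(δq² + δz²) = √(0.314 + 0.0144) = 0.573, so δu/u = 0.0468.
Q is then a monomial in u, d, x:
δQ/Q = √((δu/u)² + (1·δd/d)² + (1·δx/x)²) = √(0.00219 + 0.0128 + 0.00403) = 0.138
Q = 19900, so δQ = 0.138 × 19900 = 2750.

2750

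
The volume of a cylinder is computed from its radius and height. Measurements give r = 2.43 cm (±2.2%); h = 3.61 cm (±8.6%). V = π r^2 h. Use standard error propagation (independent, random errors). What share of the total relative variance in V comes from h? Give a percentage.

(δV/V)² = (2·δr/r)² + (1·δh/h)²
  r term: (2×0.0220)² = 0.00194
  h term: (1×0.0860)² = 0.00740
Total = 0.00933. Share from h = 0.00740/0.00933 = 0.793.

79.3%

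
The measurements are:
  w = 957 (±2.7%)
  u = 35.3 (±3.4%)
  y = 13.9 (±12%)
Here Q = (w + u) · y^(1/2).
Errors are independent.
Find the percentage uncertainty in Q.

6.54%

Let h = w + u = 992. δh = √(δw² + δu²) = √(668 + 1.44) = 25.9, so δh/h = 0.0261.
Q is then a monomial in h, y:
δQ/Q = √((δh/h)² + (½·δy/y)²) = √(0.000680 + 0.00360) = 0.0654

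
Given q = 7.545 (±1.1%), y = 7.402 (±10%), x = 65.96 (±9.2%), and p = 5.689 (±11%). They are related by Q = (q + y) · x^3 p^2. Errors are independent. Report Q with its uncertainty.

(1.388 ± 0.495) × 10^8

Let u = q + y = 14.95. δu = √(δq² + δy²) = √(0.00689 + 0.548) = 0.745, so δu/u = 0.0498.
Q is then a monomial in u, x, p:
δQ/Q = √((δu/u)² + (3·δx/x)² + (2·δp/p)²) = √(0.00248 + 0.0762 + 0.0484) = 0.356
Q = 1.388e+08, so δQ = 0.356 × 1.388e+08 = 4.95e+07.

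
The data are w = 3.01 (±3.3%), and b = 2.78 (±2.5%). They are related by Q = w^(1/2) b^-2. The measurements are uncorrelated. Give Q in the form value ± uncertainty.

0.224 ± 0.0118

Since Q is a product/quotient, work with relative uncertainties:
  (½·δw/w)² = (0.5×0.0330)² = 0.000272;  (-2·δb/b)² = (-2×0.0250)² = 0.00250
δQ/Q = √(0.00277) = 0.0527
Q = 0.224, so δQ = 0.0527 × 0.224 = 0.0118.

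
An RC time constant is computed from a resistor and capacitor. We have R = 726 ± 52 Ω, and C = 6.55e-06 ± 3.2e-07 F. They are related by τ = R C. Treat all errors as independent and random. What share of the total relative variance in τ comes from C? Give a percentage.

31.8%

(δτ/τ)² = (1·δR/R)² + (1·δC/C)²
  R term: (1×0.0716)² = 0.00513
  C term: (1×0.0489)² = 0.00239
Total = 0.00752. Share from C = 0.00239/0.00752 = 0.318.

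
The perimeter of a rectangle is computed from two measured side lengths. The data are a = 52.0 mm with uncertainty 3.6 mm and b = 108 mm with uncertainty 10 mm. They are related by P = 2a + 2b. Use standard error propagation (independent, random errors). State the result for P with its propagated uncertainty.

320 ± 21.3 mm

P is a linear combination, so absolute uncertainties add in quadrature:
  (2·δa)² = 51.8;  (2·δb)² = 400
δP = √(452) = 21.3 mm
P = 320 mm.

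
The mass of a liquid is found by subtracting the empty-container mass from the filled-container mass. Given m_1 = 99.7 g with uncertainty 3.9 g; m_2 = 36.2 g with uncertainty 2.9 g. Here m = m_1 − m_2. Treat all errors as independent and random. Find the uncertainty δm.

m is a linear combination, so absolute uncertainties add in quadrature:
  (δm_1)² = 15.2;  (δm_2)² = 8.41
δm = √(23.6) = 4.86 g

4.86 g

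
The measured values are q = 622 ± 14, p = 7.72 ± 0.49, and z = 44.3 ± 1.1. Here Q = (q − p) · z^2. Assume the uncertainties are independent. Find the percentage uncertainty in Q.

Let u = q − p = 614. δu = √(δq² + δp²) = √(196 + 0.240) = 14.0, so δu/u = 0.0228.
Q is then a monomial in u, z:
δQ/Q = √((δu/u)² + (2·δz/z)²) = √(0.000520 + 0.00247) = 0.0546

5.46%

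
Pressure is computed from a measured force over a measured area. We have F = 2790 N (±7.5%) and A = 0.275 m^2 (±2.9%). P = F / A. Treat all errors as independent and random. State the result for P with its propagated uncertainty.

10100 ± 816 Pa

Since P is a product/quotient, work with relative uncertainties:
  (1·δF/F)² = (1×0.0750)² = 0.00562;  (-1·δA/A)² = (-1×0.0290)² = 0.000841
δP/P = √(0.00647) = 0.0804
P = 10100 Pa, so δP = 0.0804 × 10100 = 816 Pa.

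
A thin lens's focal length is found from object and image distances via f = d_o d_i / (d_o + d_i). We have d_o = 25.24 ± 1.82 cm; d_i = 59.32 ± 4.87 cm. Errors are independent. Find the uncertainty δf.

∂f/∂d_o = (d_i/(d_o+d_i))² = 0.492;  ∂f/∂d_i = (d_o/(d_o+d_i))² = 0.0891
δf = √((∂f/∂d_o · δd_o)² + (∂f/∂d_i · δd_i)²) = √(0.802 + 0.188) = 0.995 cm

0.995 cm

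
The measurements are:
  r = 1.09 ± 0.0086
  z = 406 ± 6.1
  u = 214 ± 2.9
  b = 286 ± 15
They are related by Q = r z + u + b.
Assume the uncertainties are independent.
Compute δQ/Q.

Let p = r·z = 443. δp/p = √((1·δr/r)² + (1·δz/z)²) = √(6.23e-05 + 0.000226) = 0.0170, so δp = 7.51.
Q = p + u + b: δQ = √(δp² + δu² + δb²) = √(56.4 + 8.41 + 225) = 17.0
Q = 943, so δQ/Q = 17.0/943 = 0.0181.

0.0181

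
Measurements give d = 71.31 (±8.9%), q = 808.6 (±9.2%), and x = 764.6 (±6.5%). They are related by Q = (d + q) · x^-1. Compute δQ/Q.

Let u = d + q = 879.9. δu = √(δd² + δq²) = √(40.3 + 5530) = 74.7, so δu/u = 0.0849.
Q is then a monomial in u, x:
δQ/Q = √((δu/u)² + (-1·δx/x)²) = √(0.00720 + 0.00423) = 0.107

0.107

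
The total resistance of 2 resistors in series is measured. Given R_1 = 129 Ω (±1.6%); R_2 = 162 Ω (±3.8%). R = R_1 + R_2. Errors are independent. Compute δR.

6.49 Ω

Absolute uncertainties add in quadrature for a linear combination:
  (δR_1)² = 4.26;  (δR_2)² = 37.9
δR = √(42.2) = 6.49 Ω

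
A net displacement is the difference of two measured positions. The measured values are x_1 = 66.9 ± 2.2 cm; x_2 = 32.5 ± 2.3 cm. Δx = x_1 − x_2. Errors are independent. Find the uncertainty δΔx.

3.18 cm

Sums and differences: (δΔx)² = Σ (cᵢ δxᵢ)².
  (δx_1)² = 4.84;  (δx_2)² = 5.29
δΔx = √(10.1) = 3.18 cm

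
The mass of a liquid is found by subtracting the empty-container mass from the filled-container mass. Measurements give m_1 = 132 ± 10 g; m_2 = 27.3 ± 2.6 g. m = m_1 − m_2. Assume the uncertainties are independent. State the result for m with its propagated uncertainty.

For a sum/difference, combine absolute errors in quadrature:
  (δm_1)² = 100;  (δm_2)² = 6.76
δm = √(107) = 10.3 g
m = 105 g.

105 ± 10.3 g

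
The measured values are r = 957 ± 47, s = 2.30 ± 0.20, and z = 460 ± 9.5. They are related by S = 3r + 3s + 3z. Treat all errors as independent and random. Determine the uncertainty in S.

144

Each term contributes (cᵢ δxᵢ)² to (δS)²:
  (3·δr)² = 19900;  (3·δs)² = 0.360;  (3·δz)² = 812
δS = √(20700) = 144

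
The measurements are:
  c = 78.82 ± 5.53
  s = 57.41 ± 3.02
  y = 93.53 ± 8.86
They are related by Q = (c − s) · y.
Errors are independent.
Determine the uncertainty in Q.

619

Let u = c − s = 21.41. δu = √(δc² + δs²) = √(30.6 + 9.12) = 6.30, so δu/u = 0.294.
Q is then a monomial in u, y:
δQ/Q = √((δu/u)² + (1·δy/y)²) = √(0.0866 + 0.00897) = 0.309
Q = 2002, so δQ = 0.309 × 2002 = 619.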